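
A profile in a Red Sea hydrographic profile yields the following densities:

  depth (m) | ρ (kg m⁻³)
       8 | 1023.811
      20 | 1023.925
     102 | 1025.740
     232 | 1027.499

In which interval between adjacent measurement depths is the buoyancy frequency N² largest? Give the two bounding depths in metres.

20–102 m

Compute the density gradient over each adjacent pair:
  8–20 m: Δρ/Δz = 0.114/12 = 9.5 × 10⁻³ kg m⁻⁴
  20–102 m: Δρ/Δz = 1.815/82 = 0.022 kg m⁻⁴
  102–232 m: Δρ/Δz = 1.759/130 = 0.014 kg m⁻⁴
The largest gradient is in the 20–102 m interval — the pycnocline.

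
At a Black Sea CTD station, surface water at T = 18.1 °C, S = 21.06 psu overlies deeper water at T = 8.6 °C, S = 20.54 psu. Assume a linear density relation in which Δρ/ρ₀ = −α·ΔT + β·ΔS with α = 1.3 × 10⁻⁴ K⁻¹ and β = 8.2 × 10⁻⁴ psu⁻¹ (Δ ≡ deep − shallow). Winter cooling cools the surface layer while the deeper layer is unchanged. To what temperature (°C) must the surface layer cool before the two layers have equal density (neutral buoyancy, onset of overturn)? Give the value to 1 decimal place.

Neutral buoyancy requires Δρ = 0, i.e. −α(T_deep − T_surf′) + β(S_deep − S_surf) = 0.
T_surf′ = T_deep − (β/α)·ΔS = 8.6 − (8.2 × 10⁻⁴/1.3 × 10⁻⁴)·(-0.52) = 11.880 °C.
Cooling required: 18.1 − (11.880) = 6.220 °C.

11.9 °C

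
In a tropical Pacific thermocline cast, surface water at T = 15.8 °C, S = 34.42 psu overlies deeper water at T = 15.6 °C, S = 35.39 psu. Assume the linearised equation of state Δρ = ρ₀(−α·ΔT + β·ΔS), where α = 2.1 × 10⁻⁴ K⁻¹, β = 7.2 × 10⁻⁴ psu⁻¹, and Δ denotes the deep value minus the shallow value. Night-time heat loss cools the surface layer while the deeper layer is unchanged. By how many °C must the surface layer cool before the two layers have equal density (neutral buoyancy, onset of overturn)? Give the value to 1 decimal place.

3.5 °C

Neutral buoyancy requires Δρ = 0, i.e. −α(T_deep − T_surf′) + β(S_deep − S_surf) = 0.
T_surf′ = T_deep − (β/α)·ΔS = 15.6 − (7.2 × 10⁻⁴/2.1 × 10⁻⁴)·(+0.97) = 12.274 °C.
Cooling required: 15.8 − (12.274) = 3.526 °C.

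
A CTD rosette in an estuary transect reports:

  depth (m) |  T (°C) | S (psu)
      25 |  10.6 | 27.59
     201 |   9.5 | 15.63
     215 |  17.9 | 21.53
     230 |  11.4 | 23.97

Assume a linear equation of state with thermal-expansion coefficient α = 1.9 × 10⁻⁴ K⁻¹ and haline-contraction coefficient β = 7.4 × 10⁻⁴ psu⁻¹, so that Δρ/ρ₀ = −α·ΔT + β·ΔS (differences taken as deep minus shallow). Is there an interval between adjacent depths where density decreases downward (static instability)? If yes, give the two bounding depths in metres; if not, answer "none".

Evaluate Δρ/ρ₀ = −αΔT + βΔS across each adjacent pair:
  25–201 m: −αΔT+βΔS = −(1.9 × 10⁻⁴)(-1.1)+(7.4 × 10⁻⁴)(-11.96) = -8.6 × 10⁻³ → UNSTABLE
  201–215 m: −αΔT+βΔS = −(1.9 × 10⁻⁴)(+8.4)+(7.4 × 10⁻⁴)(+5.90) = 2.8 × 10⁻³ → stable
  215–230 m: −αΔT+βΔS = −(1.9 × 10⁻⁴)(-6.5)+(7.4 × 10⁻⁴)(+2.44) = 3.0 × 10⁻³ → stable
The 25–201 m interval has Δρ < 0: lighter water underlies denser water.

25–201 m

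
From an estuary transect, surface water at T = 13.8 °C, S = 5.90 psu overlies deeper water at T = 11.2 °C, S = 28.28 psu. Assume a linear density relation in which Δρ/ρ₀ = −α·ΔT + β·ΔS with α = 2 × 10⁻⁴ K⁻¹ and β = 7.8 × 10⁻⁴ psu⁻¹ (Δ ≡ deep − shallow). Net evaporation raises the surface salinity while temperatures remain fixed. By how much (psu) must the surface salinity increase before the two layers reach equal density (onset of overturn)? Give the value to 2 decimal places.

Neutral buoyancy requires −α(T_deep − T_surf) + β(S_deep − S_surf′) = 0.
S_surf′ = S_deep − (α/β)·ΔT = 28.28 − (2 × 10⁻⁴/7.8 × 10⁻⁴)·(-2.6) = 28.9467 psu.
Increase required: 28.9467 − 5.90 = 23.0467 psu.

23.05 psu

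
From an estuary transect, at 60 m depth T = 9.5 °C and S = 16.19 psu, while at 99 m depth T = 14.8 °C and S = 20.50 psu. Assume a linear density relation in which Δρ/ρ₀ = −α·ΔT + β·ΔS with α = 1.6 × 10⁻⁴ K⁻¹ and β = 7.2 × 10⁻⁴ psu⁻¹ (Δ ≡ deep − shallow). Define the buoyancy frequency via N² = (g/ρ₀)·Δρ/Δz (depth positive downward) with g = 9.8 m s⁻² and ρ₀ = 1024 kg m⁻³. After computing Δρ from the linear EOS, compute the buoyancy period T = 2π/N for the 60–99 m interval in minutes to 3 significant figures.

4.40 min

ΔT = +5.3 K, ΔS = +4.31 psu (deep − shallow).
Δρ/ρ₀ = −αΔT + βΔS = -8.48 × 10⁻⁴ + 3.1032 × 10⁻³ = 2.2552 × 10⁻³, so Δρ ≈ 2.309 kg m⁻³.
N² = (g/ρ₀)·Δρ/Δz = g·(Δρ/ρ₀)/Δz = 9.8 × 2.2552 × 10⁻³ / 39 = 5.6669 × 10⁻⁴ s⁻².
N = √(5.6669 × 10⁻⁴) = 0.023805 rad s⁻¹ → T = 2π/N = 263.94 s = 4.3990 min ≈ 4.40 min.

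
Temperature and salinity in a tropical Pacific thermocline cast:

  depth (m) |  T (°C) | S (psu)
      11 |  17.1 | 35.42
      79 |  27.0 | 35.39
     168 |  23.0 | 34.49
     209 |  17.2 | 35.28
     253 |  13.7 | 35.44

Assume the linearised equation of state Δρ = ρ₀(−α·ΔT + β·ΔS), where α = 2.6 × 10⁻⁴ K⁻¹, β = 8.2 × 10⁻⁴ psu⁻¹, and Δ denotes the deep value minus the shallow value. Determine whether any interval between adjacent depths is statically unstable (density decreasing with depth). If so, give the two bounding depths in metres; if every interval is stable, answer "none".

11–79 m

Evaluate Δρ/ρ₀ = −αΔT + βΔS across each adjacent pair:
  11–79 m: −αΔT+βΔS = −(2.6 × 10⁻⁴)(+9.9)+(8.2 × 10⁻⁴)(-0.03) = -2.6 × 10⁻³ → UNSTABLE
  79–168 m: −αΔT+βΔS = −(2.6 × 10⁻⁴)(-4.0)+(8.2 × 10⁻⁴)(-0.90) = 3.0 × 10⁻⁴ → stable
  168–209 m: −αΔT+βΔS = −(2.6 × 10⁻⁴)(-5.8)+(8.2 × 10⁻⁴)(+0.79) = 2.2 × 10⁻³ → stable
  209–253 m: −αΔT+βΔS = −(2.6 × 10⁻⁴)(-3.5)+(8.2 × 10⁻⁴)(+0.16) = 1.0 × 10⁻³ → stable
The 11–79 m interval has Δρ < 0: lighter water underlies denser water.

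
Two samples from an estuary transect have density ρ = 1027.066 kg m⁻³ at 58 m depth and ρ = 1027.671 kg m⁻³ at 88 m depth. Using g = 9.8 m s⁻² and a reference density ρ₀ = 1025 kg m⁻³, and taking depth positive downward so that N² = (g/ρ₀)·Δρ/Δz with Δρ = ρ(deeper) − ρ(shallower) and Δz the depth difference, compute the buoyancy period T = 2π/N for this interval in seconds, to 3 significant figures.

Δρ = 1027.671 − 1027.066 = 0.605 kg m⁻³ over Δz = 88 − 58 = 30 m.
N² = (9.8/1025) × (0.605/30) = 1.9281 × 10⁻⁴ s⁻².
N = √(1.9281 × 10⁻⁴) = 0.013886 rad s⁻¹, so T = 2π/N = 452.48 s ≈ 452 s.

452 s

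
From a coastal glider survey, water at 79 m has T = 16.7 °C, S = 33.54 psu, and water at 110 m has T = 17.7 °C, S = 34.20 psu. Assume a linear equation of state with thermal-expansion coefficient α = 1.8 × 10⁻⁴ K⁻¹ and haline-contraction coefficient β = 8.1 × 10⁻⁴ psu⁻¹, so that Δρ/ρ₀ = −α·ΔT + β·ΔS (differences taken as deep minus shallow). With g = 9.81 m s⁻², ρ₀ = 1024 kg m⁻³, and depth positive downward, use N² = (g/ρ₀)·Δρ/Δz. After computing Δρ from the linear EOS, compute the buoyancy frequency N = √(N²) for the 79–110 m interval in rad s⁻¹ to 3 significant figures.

ΔT = +1.0 K, ΔS = +0.66 psu (deep − shallow).
Δρ/ρ₀ = −αΔT + βΔS = -1.80 × 10⁻⁴ + 5.346 × 10⁻⁴ = 3.546 × 10⁻⁴, so Δρ ≈ 0.3631 kg m⁻³.
N² = (g/ρ₀)·Δρ/Δz = g·(Δρ/ρ₀)/Δz = 9.81 × 3.546 × 10⁻⁴ / 31 = 1.1221 × 10⁻⁴ s⁻².
N = √(1.1221 × 10⁻⁴) = 0.010593 rad s⁻¹ ≈ 0.0106 rad s⁻¹.

0.0106 rad s⁻¹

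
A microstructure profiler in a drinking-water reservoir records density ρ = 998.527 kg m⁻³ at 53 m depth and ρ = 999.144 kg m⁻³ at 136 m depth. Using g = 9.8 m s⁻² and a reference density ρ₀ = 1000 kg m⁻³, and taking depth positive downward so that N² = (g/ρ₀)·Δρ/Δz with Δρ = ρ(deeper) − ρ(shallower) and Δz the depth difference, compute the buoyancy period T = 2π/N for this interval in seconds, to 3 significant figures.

Δρ = 999.144 − 998.527 = 0.617 kg m⁻³ over Δz = 136 − 53 = 83 m.
N² = (9.8/1000) × (0.617/83) = 7.2851 × 10⁻⁵ s⁻².
N = √(7.2851 × 10⁻⁵) = 8.5353 × 10⁻³ rad s⁻¹, so T = 2π/N = 736.14 s ≈ 736 s.

736 s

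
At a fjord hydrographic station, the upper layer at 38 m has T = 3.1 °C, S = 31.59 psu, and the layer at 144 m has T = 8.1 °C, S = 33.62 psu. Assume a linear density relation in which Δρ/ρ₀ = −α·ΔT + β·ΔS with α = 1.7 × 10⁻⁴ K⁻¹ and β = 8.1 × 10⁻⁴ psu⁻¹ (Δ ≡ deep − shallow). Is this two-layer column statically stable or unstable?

stable

ΔT = 8.1 − 3.1 = +5.0 K and ΔS = 33.62 − 31.59 = +2.03 psu (deep − shallow).
−αΔT = -8.50 × 10⁻⁴; βΔS = 1.6443 × 10⁻³; sum Δρ/ρ₀ = 7.943 × 10⁻⁴.
Δρ/ρ₀ > 0, so Δρ > 0: deeper water is denser → statically stable.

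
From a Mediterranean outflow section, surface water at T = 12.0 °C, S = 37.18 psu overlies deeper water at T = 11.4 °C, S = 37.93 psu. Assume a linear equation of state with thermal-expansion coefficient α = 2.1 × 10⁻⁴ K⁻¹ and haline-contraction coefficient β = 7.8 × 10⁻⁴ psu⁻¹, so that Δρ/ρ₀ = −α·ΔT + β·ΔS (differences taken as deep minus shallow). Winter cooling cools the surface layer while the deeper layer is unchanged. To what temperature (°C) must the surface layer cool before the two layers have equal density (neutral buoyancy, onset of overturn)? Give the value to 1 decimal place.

8.6 °C

Neutral buoyancy requires Δρ = 0, i.e. −α(T_deep − T_surf′) + β(S_deep − S_surf) = 0.
T_surf′ = T_deep − (β/α)·ΔS = 11.4 − (7.8 × 10⁻⁴/2.1 × 10⁻⁴)·(+0.75) = 8.614 °C.
Cooling required: 12.0 − (8.614) = 3.386 °C.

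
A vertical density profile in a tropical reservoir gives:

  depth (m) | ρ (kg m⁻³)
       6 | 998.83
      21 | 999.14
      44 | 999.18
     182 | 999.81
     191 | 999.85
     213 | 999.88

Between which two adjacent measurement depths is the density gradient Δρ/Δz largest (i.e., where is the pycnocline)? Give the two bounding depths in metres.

6–21 m

Compute the density gradient over each adjacent pair:
  6–21 m: Δρ/Δz = 0.31/15 = 0.021 kg m⁻⁴
  21–44 m: Δρ/Δz = 0.04/23 = 1.7 × 10⁻³ kg m⁻⁴
  44–182 m: Δρ/Δz = 0.63/138 = 4.6 × 10⁻³ kg m⁻⁴
  182–191 m: Δρ/Δz = 0.04/9 = 4.4 × 10⁻³ kg m⁻⁴
  191–213 m: Δρ/Δz = 0.03/22 = 1.4 × 10⁻³ kg m⁻⁴
The largest gradient is in the 6–21 m interval — the pycnocline.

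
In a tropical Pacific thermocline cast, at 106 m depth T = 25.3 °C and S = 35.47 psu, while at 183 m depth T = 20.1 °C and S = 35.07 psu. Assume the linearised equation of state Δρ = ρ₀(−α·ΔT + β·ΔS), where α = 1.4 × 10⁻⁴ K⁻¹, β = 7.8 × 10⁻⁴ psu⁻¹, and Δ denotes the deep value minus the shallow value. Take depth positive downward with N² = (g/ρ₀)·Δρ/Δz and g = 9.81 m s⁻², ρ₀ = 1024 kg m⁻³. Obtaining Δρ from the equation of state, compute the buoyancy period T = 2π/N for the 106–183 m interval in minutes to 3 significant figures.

ΔT = -5.2 K, ΔS = -0.40 psu (deep − shallow).
Δρ/ρ₀ = −αΔT + βΔS = 7.28 × 10⁻⁴ − 3.12 × 10⁻⁴ = 4.16 × 10⁻⁴, so Δρ ≈ 0.4260 kg m⁻³.
N² = (g/ρ₀)·Δρ/Δz = g·(Δρ/ρ₀)/Δz = 9.81 × 4.16 × 10⁻⁴ / 77 = 5.2999 × 10⁻⁵ s⁻².
N = √(5.2999 × 10⁻⁵) = 7.2800 × 10⁻³ rad s⁻¹ → T = 2π/N = 863.07 s = 14.385 min ≈ 14.4 min.

14.4 min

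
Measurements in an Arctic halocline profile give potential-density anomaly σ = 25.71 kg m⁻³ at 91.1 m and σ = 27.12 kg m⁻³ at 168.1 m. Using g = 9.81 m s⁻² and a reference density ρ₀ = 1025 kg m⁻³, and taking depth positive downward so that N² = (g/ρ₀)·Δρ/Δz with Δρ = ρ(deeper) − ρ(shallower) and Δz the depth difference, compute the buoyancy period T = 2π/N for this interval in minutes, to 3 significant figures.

Δρ = 1027.12 − 1025.71 = 1.41 kg m⁻³ over Δz = 168.1 − 91.1 = 77 m.
N² = (9.81/1025) × (1.41/77) = 1.7526 × 10⁻⁴ s⁻².
N = √(1.7526 × 10⁻⁴) = 0.013239 rad s⁻¹, so T = 2π/N = 474.60 s = 7.9100 min ≈ 7.91 min.
N² > 0, so the interval is statically stable.

7.91 min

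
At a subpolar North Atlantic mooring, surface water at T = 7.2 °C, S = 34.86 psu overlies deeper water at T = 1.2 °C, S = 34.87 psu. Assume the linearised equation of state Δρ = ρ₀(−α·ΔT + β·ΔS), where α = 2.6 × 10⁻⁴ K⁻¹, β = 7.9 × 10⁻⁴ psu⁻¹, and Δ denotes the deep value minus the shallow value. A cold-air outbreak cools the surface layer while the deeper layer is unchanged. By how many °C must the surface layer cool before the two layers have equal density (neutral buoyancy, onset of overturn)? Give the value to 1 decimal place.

6.0 °C

Neutral buoyancy requires Δρ = 0, i.e. −α(T_deep − T_surf′) + β(S_deep − S_surf) = 0.
T_surf′ = T_deep − (β/α)·ΔS = 1.2 − (7.9 × 10⁻⁴/2.6 × 10⁻⁴)·(+0.01) = 1.170 °C.
Cooling required: 7.2 − (1.170) = 6.030 °C.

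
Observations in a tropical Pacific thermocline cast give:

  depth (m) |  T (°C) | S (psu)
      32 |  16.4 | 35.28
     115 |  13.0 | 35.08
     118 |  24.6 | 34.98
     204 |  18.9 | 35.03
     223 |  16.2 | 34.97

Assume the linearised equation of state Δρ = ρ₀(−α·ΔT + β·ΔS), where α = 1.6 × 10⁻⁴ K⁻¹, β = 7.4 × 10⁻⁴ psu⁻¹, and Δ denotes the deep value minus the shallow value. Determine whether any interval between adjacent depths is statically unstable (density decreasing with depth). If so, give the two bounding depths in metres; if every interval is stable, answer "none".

115–118 m

Evaluate Δρ/ρ₀ = −αΔT + βΔS across each adjacent pair:
  32–115 m: −αΔT+βΔS = −(1.6 × 10⁻⁴)(-3.4)+(7.4 × 10⁻⁴)(-0.20) = 4.0 × 10⁻⁴ → stable
  115–118 m: −αΔT+βΔS = −(1.6 × 10⁻⁴)(+11.6)+(7.4 × 10⁻⁴)(-0.10) = -1.9 × 10⁻³ → UNSTABLE
  118–204 m: −αΔT+βΔS = −(1.6 × 10⁻⁴)(-5.7)+(7.4 × 10⁻⁴)(+0.05) = 9.5 × 10⁻⁴ → stable
  204–223 m: −αΔT+βΔS = −(1.6 × 10⁻⁴)(-2.7)+(7.4 × 10⁻⁴)(-0.06) = 3.9 × 10⁻⁴ → stable
The 115–118 m interval has Δρ < 0: lighter water underlies denser water.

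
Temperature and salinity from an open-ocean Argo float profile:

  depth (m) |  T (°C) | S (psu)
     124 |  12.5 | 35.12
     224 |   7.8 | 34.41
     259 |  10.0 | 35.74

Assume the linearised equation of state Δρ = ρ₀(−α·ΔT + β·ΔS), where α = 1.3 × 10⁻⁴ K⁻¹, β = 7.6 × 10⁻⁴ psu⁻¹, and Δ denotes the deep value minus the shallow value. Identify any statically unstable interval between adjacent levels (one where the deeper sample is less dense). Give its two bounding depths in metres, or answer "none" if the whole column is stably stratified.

Evaluate Δρ/ρ₀ = −αΔT + βΔS across each adjacent pair:
  124–224 m: −αΔT+βΔS = −(1.3 × 10⁻⁴)(-4.7)+(7.6 × 10⁻⁴)(-0.71) = 7.1 × 10⁻⁵ → stable
  224–259 m: −αΔT+βΔS = −(1.3 × 10⁻⁴)(+2.2)+(7.6 × 10⁻⁴)(+1.33) = 7.2 × 10⁻⁴ → stable
Every interval has Δρ > 0: the column is stably stratified throughout.

none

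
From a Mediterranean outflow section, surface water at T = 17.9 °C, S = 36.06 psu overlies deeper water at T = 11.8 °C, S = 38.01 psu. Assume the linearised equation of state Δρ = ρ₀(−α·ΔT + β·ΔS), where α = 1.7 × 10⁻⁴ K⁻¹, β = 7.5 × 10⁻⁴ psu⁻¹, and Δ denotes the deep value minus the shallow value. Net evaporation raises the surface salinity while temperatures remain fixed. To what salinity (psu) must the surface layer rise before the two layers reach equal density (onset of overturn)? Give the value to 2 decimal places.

39.39 psu

Neutral buoyancy requires −α(T_deep − T_surf) + β(S_deep − S_surf′) = 0.
S_surf′ = S_deep − (α/β)·ΔT = 38.01 − (1.7 × 10⁻⁴/7.5 × 10⁻⁴)·(-6.1) = 39.3927 psu.
Increase required: 39.3927 − 36.06 = 3.3327 psu.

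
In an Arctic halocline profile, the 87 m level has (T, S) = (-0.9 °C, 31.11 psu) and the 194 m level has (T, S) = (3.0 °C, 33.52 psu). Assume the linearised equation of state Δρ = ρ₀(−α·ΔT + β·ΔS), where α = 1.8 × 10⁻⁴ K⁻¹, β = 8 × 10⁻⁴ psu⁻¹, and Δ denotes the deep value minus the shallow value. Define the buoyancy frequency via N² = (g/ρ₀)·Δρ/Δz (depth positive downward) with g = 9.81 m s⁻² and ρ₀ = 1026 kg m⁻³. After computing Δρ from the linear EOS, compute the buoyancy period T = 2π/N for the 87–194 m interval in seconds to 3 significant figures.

593 s

ΔT = +3.9 K, ΔS = +2.41 psu (deep − shallow).
Δρ/ρ₀ = −αΔT + βΔS = -7.02 × 10⁻⁴ + 1.928 × 10⁻³ = 1.226 × 10⁻³, so Δρ ≈ 1.258 kg m⁻³.
N² = (g/ρ₀)·Δρ/Δz = g·(Δρ/ρ₀)/Δz = 9.81 × 1.226 × 10⁻³ / 107 = 1.1240 × 10⁻⁴ s⁻².
N = √(1.1240 × 10⁻⁴) = 0.010602 rad s⁻¹ → T = 2π/N = 592.64 s ≈ 593 s.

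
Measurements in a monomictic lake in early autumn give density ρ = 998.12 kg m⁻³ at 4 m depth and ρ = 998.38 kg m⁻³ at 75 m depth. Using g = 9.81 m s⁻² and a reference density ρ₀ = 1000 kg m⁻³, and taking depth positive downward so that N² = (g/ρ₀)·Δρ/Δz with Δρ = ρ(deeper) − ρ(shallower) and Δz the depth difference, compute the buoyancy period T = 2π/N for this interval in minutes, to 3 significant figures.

17.5 min

Δρ = 998.38 − 998.12 = 0.26 kg m⁻³ over Δz = 75 − 4 = 71 m.
N² = (9.81/1000) × (0.26/71) = 3.5924 × 10⁻⁵ s⁻².
N = √(3.5924 × 10⁻⁵) = 5.9937 × 10⁻³ rad s⁻¹, so T = 2π/N = 1.0483 × 10³ s = 17.472 min ≈ 17.5 min.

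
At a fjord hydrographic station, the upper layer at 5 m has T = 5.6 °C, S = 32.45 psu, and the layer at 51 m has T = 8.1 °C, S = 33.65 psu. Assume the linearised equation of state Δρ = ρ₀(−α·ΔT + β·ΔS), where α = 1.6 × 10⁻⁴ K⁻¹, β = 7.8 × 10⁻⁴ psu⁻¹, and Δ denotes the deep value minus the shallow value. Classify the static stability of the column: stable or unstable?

stable

ΔT = 8.1 − 5.6 = +2.5 K and ΔS = 33.65 − 32.45 = +1.20 psu (deep − shallow).
−αΔT = -4.00 × 10⁻⁴; βΔS = 9.36 × 10⁻⁴; sum Δρ/ρ₀ = 5.36 × 10⁻⁴.
Δρ/ρ₀ > 0, so Δρ > 0: deeper water is denser → statically stable.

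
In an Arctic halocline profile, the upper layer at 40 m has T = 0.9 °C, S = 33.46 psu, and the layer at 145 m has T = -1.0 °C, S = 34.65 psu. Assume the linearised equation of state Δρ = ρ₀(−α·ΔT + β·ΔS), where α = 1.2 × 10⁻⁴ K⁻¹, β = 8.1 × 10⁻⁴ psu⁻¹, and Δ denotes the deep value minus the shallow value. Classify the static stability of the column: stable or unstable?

stable

ΔT = -1.0 − 0.9 = -1.9 K and ΔS = 34.65 − 33.46 = +1.19 psu (deep − shallow).
−αΔT = 2.28 × 10⁻⁴; βΔS = 9.639 × 10⁻⁴; sum Δρ/ρ₀ = 1.1919 × 10⁻³.
Δρ/ρ₀ > 0, so Δρ > 0: deeper water is denser → statically stable.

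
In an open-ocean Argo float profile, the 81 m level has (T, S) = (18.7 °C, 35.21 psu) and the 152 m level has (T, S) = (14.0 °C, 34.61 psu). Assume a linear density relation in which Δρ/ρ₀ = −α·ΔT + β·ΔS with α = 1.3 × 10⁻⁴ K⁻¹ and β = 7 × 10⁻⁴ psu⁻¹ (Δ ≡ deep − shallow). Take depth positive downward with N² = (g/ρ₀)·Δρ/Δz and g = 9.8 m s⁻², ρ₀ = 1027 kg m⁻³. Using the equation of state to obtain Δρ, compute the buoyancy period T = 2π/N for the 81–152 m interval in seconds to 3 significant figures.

ΔT = -4.7 K, ΔS = -0.60 psu (deep − shallow).
Δρ/ρ₀ = −αΔT + βΔS = 6.11 × 10⁻⁴ − 4.20 × 10⁻⁴ = 1.91 × 10⁻⁴, so Δρ ≈ 0.1962 kg m⁻³.
N² = (g/ρ₀)·Δρ/Δz = g·(Δρ/ρ₀)/Δz = 9.8 × 1.91 × 10⁻⁴ / 71 = 2.6363 × 10⁻⁵ s⁻².
N = √(2.6363 × 10⁻⁵) = 5.1345 × 10⁻³ rad s⁻¹ → T = 2π/N = 1.2237 × 10³ s ≈ 1.22 × 10³ s.

1.22 × 10³ s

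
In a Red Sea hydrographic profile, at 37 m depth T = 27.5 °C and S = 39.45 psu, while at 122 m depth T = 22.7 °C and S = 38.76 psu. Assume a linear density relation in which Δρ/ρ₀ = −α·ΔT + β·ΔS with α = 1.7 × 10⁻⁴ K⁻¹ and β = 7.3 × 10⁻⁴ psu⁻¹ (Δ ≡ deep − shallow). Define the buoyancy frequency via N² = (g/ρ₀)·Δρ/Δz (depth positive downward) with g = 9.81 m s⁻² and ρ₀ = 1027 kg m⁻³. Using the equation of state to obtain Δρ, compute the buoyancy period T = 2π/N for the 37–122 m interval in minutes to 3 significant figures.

ΔT = -4.8 K, ΔS = -0.69 psu (deep − shallow).
Δρ/ρ₀ = −αΔT + βΔS = 8.16 × 10⁻⁴ − 5.037 × 10⁻⁴ = 3.123 × 10⁻⁴, so Δρ ≈ 0.3207 kg m⁻³.
N² = (g/ρ₀)·Δρ/Δz = g·(Δρ/ρ₀)/Δz = 9.81 × 3.123 × 10⁻⁴ / 85 = 3.6043 × 10⁻⁵ s⁻².
N = √(3.6043 × 10⁻⁵) = 6.0036 × 10⁻³ rad s⁻¹ → T = 2π/N = 1.0466 × 10³ s = 17.443 min ≈ 17.4 min.

17.4 min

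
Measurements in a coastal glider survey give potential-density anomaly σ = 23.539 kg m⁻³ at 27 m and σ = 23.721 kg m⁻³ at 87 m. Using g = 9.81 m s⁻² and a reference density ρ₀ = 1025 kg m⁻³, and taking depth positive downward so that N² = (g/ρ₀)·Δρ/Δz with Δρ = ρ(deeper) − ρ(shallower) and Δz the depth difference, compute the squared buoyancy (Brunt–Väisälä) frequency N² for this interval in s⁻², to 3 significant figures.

Δρ = 1023.721 − 1023.539 = 0.182 kg m⁻³ over Δz = 87 − 27 = 60 m.
N² = (9.81/1025) × (0.182/60) = 2.9031 × 10⁻⁵ s⁻² ≈ 2.90 × 10⁻⁵ s⁻².

2.90 × 10⁻⁵ s⁻²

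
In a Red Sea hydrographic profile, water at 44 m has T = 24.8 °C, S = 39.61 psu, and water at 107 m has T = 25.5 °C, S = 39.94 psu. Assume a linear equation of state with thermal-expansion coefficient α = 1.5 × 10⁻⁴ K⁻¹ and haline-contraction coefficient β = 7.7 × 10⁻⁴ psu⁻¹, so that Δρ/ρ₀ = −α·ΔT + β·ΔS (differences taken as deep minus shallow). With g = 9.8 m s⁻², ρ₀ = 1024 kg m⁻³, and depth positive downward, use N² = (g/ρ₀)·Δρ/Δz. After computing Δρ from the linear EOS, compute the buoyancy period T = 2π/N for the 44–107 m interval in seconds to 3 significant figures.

1.30 × 10³ s

ΔT = +0.7 K, ΔS = +0.33 psu (deep − shallow).
Δρ/ρ₀ = −αΔT + βΔS = -1.05 × 10⁻⁴ + 2.541 × 10⁻⁴ = 1.491 × 10⁻⁴, so Δρ ≈ 0.1527 kg m⁻³.
N² = (g/ρ₀)·Δρ/Δz = g·(Δρ/ρ₀)/Δz = 9.8 × 1.491 × 10⁻⁴ / 63 = 2.3193 × 10⁻⁵ s⁻².
N = √(2.3193 × 10⁻⁵) = 4.8159 × 10⁻³ rad s⁻¹ → T = 2π/N = 1.3047 × 10³ s ≈ 1.30 × 10³ s.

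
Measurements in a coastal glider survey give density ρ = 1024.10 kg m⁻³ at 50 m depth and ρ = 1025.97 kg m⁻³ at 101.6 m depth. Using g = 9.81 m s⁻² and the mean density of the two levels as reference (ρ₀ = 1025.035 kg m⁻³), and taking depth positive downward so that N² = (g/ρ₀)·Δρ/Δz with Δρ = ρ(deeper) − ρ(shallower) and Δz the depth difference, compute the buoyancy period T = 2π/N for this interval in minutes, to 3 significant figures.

Δρ = 1025.97 − 1024.10 = 1.87 kg m⁻³ over Δz = 101.6 − 50 = 51.6 m.
N² = (9.81/1025.035) × (1.87/51.6) = 3.4683 × 10⁻⁴ s⁻².
N = √(3.4683 × 10⁻⁴) = 0.018623 rad s⁻¹, so T = 2π/N = 337.39 s = 5.6232 min ≈ 5.62 min.

5.62 min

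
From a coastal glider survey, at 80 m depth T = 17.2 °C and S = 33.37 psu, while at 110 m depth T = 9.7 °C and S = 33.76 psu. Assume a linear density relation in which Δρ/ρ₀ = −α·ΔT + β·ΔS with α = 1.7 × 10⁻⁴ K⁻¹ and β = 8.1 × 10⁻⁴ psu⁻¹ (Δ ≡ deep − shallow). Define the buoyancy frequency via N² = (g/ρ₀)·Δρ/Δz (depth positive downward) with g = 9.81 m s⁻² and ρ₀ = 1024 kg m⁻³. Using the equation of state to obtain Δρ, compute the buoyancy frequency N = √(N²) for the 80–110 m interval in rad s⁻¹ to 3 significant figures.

ΔT = -7.5 K, ΔS = +0.39 psu (deep − shallow).
Δρ/ρ₀ = −αΔT + βΔS = 1.275 × 10⁻³ + 3.159 × 10⁻⁴ = 1.5909 × 10⁻³, so Δρ ≈ 1.629 kg m⁻³.
N² = (g/ρ₀)·Δρ/Δz = g·(Δρ/ρ₀)/Δz = 9.81 × 1.5909 × 10⁻³ / 30 = 5.2022 × 10⁻⁴ s⁻².
N = √(5.2022 × 10⁻⁴) = 0.022808 rad s⁻¹ ≈ 0.0228 rad s⁻¹.

0.0228 rad s⁻¹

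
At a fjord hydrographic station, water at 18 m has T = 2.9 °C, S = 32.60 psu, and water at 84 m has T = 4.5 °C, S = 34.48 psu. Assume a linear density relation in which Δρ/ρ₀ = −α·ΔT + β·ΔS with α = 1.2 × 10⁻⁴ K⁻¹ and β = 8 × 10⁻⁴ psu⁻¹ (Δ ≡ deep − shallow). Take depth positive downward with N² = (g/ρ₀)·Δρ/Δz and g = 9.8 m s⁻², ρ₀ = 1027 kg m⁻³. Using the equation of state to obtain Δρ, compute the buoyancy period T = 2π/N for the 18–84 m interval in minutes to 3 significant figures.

ΔT = +1.6 K, ΔS = +1.88 psu (deep − shallow).
Δρ/ρ₀ = −αΔT + βΔS = -1.92 × 10⁻⁴ + 1.504 × 10⁻³ = 1.312 × 10⁻³, so Δρ ≈ 1.347 kg m⁻³.
N² = (g/ρ₀)·Δρ/Δz = g·(Δρ/ρ₀)/Δz = 9.8 × 1.312 × 10⁻³ / 66 = 1.9481 × 10⁻⁴ s⁻².
N = √(1.9481 × 10⁻⁴) = 0.013957 rad s⁻¹ → T = 2π/N = 450.18 s = 7.5030 min ≈ 7.50 min.

7.50 min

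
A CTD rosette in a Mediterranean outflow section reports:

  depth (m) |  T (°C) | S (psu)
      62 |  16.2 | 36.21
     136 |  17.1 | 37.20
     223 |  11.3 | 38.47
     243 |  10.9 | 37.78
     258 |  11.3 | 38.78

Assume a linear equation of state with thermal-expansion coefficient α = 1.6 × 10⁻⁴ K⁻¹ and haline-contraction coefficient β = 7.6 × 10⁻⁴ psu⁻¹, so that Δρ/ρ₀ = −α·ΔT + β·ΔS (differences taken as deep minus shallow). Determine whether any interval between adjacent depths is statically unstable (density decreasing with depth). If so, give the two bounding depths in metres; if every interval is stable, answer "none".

Evaluate Δρ/ρ₀ = −αΔT + βΔS across each adjacent pair:
  62–136 m: −αΔT+βΔS = −(1.6 × 10⁻⁴)(+0.9)+(7.6 × 10⁻⁴)(+0.99) = 6.1 × 10⁻⁴ → stable
  136–223 m: −αΔT+βΔS = −(1.6 × 10⁻⁴)(-5.8)+(7.6 × 10⁻⁴)(+1.27) = 1.9 × 10⁻³ → stable
  223–243 m: −αΔT+βΔS = −(1.6 × 10⁻⁴)(-0.4)+(7.6 × 10⁻⁴)(-0.69) = -4.6 × 10⁻⁴ → UNSTABLE
  243–258 m: −αΔT+βΔS = −(1.6 × 10⁻⁴)(+0.4)+(7.6 × 10⁻⁴)(+1.00) = 7.0 × 10⁻⁴ → stable
The 223–243 m interval has Δρ < 0: lighter water underlies denser water.

223–243 m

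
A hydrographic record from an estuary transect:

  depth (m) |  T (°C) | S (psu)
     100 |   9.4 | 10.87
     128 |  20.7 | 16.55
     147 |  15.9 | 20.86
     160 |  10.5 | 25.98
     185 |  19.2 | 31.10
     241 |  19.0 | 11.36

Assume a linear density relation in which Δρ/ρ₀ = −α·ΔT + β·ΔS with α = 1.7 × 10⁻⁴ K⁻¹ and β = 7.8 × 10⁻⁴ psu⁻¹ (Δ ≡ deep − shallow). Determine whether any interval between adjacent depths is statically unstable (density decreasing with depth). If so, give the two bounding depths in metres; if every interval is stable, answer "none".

185–241 m

Evaluate Δρ/ρ₀ = −αΔT + βΔS across each adjacent pair:
  100–128 m: −αΔT+βΔS = −(1.7 × 10⁻⁴)(+11.3)+(7.8 × 10⁻⁴)(+5.68) = 2.5 × 10⁻³ → stable
  128–147 m: −αΔT+βΔS = −(1.7 × 10⁻⁴)(-4.8)+(7.8 × 10⁻⁴)(+4.31) = 4.2 × 10⁻³ → stable
  147–160 m: −αΔT+βΔS = −(1.7 × 10⁻⁴)(-5.4)+(7.8 × 10⁻⁴)(+5.12) = 4.9 × 10⁻³ → stable
  160–185 m: −αΔT+βΔS = −(1.7 × 10⁻⁴)(+8.7)+(7.8 × 10⁻⁴)(+5.12) = 2.5 × 10⁻³ → stable
  185–241 m: −αΔT+βΔS = −(1.7 × 10⁻⁴)(-0.2)+(7.8 × 10⁻⁴)(-19.74) = -0.015 → UNSTABLE
The 185–241 m interval has Δρ < 0: lighter water underlies denser water.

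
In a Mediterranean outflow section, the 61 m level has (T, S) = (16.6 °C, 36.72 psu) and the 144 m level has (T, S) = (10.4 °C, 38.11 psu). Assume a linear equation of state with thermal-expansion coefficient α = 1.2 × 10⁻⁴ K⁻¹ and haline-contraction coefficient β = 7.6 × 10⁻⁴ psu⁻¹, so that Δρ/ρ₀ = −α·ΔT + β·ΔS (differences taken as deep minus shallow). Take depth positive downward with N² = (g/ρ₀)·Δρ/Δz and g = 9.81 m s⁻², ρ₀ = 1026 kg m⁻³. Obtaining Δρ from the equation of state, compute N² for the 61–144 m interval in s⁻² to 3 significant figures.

ΔT = -6.2 K, ΔS = +1.39 psu (deep − shallow).
Δρ/ρ₀ = −αΔT + βΔS = 7.44 × 10⁻⁴ + 1.0564 × 10⁻³ = 1.8004 × 10⁻³, so Δρ ≈ 1.847 kg m⁻³.
N² = (g/ρ₀)·Δρ/Δz = g·(Δρ/ρ₀)/Δz = 9.81 × 1.8004 × 10⁻³ / 83 = 2.1279 × 10⁻⁴ s⁻² ≈ 2.13 × 10⁻⁴ s⁻².

2.13 × 10⁻⁴ s⁻²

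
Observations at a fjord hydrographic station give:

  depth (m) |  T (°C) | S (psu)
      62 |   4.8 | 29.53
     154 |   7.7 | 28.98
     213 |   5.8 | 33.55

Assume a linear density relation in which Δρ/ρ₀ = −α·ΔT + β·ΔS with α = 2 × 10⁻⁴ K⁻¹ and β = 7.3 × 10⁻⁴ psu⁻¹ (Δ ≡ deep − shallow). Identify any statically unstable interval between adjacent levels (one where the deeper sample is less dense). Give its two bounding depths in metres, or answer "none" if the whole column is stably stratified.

62–154 m

Evaluate Δρ/ρ₀ = −αΔT + βΔS across each adjacent pair:
  62–154 m: −αΔT+βΔS = −(2 × 10⁻⁴)(+2.9)+(7.3 × 10⁻⁴)(-0.55) = -9.8 × 10⁻⁴ → UNSTABLE
  154–213 m: −αΔT+βΔS = −(2 × 10⁻⁴)(-1.9)+(7.3 × 10⁻⁴)(+4.57) = 3.7 × 10⁻³ → stable
The 62–154 m interval has Δρ < 0: lighter water underlies denser water.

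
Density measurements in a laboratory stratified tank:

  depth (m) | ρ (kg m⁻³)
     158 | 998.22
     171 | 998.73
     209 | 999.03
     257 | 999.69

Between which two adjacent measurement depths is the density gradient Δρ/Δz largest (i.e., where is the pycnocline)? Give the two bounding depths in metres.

Compute the density gradient over each adjacent pair:
  158–171 m: Δρ/Δz = 0.51/13 = 0.039 kg m⁻⁴
  171–209 m: Δρ/Δz = 0.30/38 = 7.9 × 10⁻³ kg m⁻⁴
  209–257 m: Δρ/Δz = 0.66/48 = 0.014 kg m⁻⁴
The largest gradient is in the 158–171 m interval — the pycnocline.

158–171 m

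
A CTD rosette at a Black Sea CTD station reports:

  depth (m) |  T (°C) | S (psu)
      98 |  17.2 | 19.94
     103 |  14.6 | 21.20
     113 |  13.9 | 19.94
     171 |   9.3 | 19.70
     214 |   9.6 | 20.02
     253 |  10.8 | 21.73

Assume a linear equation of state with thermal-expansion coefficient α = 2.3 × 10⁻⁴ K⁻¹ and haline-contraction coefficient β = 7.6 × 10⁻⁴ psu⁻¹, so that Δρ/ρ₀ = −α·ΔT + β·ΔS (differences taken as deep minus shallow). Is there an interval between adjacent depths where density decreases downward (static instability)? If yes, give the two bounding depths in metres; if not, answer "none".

Evaluate Δρ/ρ₀ = −αΔT + βΔS across each adjacent pair:
  98–103 m: −αΔT+βΔS = −(2.3 × 10⁻⁴)(-2.6)+(7.6 × 10⁻⁴)(+1.26) = 1.6 × 10⁻³ → stable
  103–113 m: −αΔT+βΔS = −(2.3 × 10⁻⁴)(-0.7)+(7.6 × 10⁻⁴)(-1.26) = -8.0 × 10⁻⁴ → UNSTABLE
  113–171 m: −αΔT+βΔS = −(2.3 × 10⁻⁴)(-4.6)+(7.6 × 10⁻⁴)(-0.24) = 8.8 × 10⁻⁴ → stable
  171–214 m: −αΔT+βΔS = −(2.3 × 10⁻⁴)(+0.3)+(7.6 × 10⁻⁴)(+0.32) = 1.7 × 10⁻⁴ → stable
  214–253 m: −αΔT+βΔS = −(2.3 × 10⁻⁴)(+1.2)+(7.6 × 10⁻⁴)(+1.71) = 1.0 × 10⁻³ → stable
The 103–113 m interval has Δρ < 0: lighter water underlies denser water.

103–113 m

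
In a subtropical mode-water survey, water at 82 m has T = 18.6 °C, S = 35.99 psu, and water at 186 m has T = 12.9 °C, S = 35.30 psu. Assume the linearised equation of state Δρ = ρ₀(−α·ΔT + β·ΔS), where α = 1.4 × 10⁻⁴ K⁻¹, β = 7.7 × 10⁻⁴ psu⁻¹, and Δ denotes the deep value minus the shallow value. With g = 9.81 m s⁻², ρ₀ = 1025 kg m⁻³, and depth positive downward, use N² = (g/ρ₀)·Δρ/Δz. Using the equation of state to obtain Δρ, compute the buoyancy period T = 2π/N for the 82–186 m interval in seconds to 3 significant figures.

1.25 × 10³ s

ΔT = -5.7 K, ΔS = -0.69 psu (deep − shallow).
Δρ/ρ₀ = −αΔT + βΔS = 7.98 × 10⁻⁴ − 5.313 × 10⁻⁴ = 2.667 × 10⁻⁴, so Δρ ≈ 0.2734 kg m⁻³.
N² = (g/ρ₀)·Δρ/Δz = g·(Δρ/ρ₀)/Δz = 9.81 × 2.667 × 10⁻⁴ / 104 = 2.5157 × 10⁻⁵ s⁻².
N = √(2.5157 × 10⁻⁵) = 5.0157 × 10⁻³ rad s⁻¹ → T = 2π/N = 1.2527 × 10³ s ≈ 1.25 × 10³ s.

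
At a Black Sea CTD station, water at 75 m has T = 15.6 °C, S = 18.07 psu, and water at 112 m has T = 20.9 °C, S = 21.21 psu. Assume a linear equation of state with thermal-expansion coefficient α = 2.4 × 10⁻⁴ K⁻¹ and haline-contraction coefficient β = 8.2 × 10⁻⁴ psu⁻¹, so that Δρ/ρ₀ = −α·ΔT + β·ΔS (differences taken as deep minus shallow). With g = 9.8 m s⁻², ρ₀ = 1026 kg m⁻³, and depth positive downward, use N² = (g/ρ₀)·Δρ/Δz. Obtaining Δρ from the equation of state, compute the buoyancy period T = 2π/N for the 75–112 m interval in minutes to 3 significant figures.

5.64 min

ΔT = +5.3 K, ΔS = +3.14 psu (deep − shallow).
Δρ/ρ₀ = −αΔT + βΔS = -1.272 × 10⁻³ + 2.5748 × 10⁻³ = 1.3028 × 10⁻³, so Δρ ≈ 1.337 kg m⁻³.
N² = (g/ρ₀)·Δρ/Δz = g·(Δρ/ρ₀)/Δz = 9.8 × 1.3028 × 10⁻³ / 37 = 3.4507 × 10⁻⁴ s⁻².
N = √(3.4507 × 10⁻⁴) = 0.018576 rad s⁻¹ → T = 2π/N = 338.24 s = 5.6373 min ≈ 5.64 min.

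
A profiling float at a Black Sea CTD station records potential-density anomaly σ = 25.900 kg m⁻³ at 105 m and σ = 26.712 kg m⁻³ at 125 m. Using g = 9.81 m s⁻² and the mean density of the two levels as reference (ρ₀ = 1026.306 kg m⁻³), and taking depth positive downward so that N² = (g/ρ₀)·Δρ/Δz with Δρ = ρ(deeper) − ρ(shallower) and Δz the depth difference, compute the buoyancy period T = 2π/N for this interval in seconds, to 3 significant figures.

319 s

Δρ = 1026.712 − 1025.900 = 0.812 kg m⁻³ over Δz = 125 − 105 = 20 m.
N² = (9.81/1026.306) × (0.812/20) = 3.8808 × 10⁻⁴ s⁻².
N = √(3.8808 × 10⁻⁴) = 0.019700 rad s⁻¹, so T = 2π/N = 318.94 s ≈ 319 s.
A positive N² confirms static stability across the interval.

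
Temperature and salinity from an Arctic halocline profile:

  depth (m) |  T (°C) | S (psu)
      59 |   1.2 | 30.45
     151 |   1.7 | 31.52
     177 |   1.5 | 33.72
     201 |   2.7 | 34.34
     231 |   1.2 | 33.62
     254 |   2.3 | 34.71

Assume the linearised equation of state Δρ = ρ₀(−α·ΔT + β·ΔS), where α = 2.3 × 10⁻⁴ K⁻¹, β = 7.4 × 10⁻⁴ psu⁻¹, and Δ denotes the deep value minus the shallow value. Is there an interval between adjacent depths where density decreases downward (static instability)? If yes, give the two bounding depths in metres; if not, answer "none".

Evaluate Δρ/ρ₀ = −αΔT + βΔS across each adjacent pair:
  59–151 m: −αΔT+βΔS = −(2.3 × 10⁻⁴)(+0.5)+(7.4 × 10⁻⁴)(+1.07) = 6.8 × 10⁻⁴ → stable
  151–177 m: −αΔT+βΔS = −(2.3 × 10⁻⁴)(-0.2)+(7.4 × 10⁻⁴)(+2.20) = 1.7 × 10⁻³ → stable
  177–201 m: −αΔT+βΔS = −(2.3 × 10⁻⁴)(+1.2)+(7.4 × 10⁻⁴)(+0.62) = 1.8 × 10⁻⁴ → stable
  201–231 m: −αΔT+βΔS = −(2.3 × 10⁻⁴)(-1.5)+(7.4 × 10⁻⁴)(-0.72) = -1.9 × 10⁻⁴ → UNSTABLE
  231–254 m: −αΔT+βΔS = −(2.3 × 10⁻⁴)(+1.1)+(7.4 × 10⁻⁴)(+1.09) = 5.5 × 10⁻⁴ → stable
The 201–231 m interval has Δρ < 0: lighter water underlies denser water.

201–231 m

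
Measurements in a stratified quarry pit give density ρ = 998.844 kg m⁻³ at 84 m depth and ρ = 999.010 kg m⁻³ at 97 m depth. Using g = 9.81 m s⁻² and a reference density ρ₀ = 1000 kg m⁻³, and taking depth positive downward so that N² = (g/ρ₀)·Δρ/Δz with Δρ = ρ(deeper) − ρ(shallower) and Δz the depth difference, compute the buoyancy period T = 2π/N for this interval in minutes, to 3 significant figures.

9.36 min

Δρ = 999.010 − 998.844 = 0.166 kg m⁻³ over Δz = 97 − 84 = 13 m.
N² = (9.81/1000) × (0.166/13) = 1.2527 × 10⁻⁴ s⁻².
N = √(1.2527 × 10⁻⁴) = 0.011192 rad s⁻¹, so T = 2π/N = 561.40 s = 9.3567 min ≈ 9.36 min.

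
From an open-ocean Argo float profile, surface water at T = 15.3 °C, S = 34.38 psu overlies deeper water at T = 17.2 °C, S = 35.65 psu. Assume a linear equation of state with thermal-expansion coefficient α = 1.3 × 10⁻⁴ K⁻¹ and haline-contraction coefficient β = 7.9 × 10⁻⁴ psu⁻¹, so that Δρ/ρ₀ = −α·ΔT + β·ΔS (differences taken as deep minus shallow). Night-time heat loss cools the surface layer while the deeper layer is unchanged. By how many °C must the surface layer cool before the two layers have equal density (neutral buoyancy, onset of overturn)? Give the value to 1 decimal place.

Neutral buoyancy requires Δρ = 0, i.e. −α(T_deep − T_surf′) + β(S_deep − S_surf) = 0.
T_surf′ = T_deep − (β/α)·ΔS = 17.2 − (7.9 × 10⁻⁴/1.3 × 10⁻⁴)·(+1.27) = 9.482 °C.
Cooling required: 15.3 − (9.482) = 5.818 °C.

5.8 °C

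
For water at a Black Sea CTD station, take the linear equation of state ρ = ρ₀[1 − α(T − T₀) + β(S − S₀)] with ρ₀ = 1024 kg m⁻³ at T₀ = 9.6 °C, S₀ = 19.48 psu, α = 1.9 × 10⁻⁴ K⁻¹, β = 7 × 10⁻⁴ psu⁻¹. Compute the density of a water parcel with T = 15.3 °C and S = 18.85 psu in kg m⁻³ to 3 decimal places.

T − T₀ = +5.7 K, S − S₀ = -0.63 psu.
Bracket = 1 − α·(+5.7) + β·(-0.63) = 1 + (-1.524 × 10⁻³) = 0.9984760.
ρ = 1024 × 0.9984760 = 1022.439 kg m⁻³.

1022.439 kg m⁻³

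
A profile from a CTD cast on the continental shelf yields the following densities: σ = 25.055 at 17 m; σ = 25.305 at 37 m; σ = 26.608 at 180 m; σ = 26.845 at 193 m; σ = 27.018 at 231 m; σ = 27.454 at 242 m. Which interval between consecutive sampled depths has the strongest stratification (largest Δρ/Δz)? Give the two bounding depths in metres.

231–242 m

Compute the density gradient over each adjacent pair:
  17–37 m: Δρ/Δz = 0.250/20 = 0.013 kg m⁻⁴
  37–180 m: Δρ/Δz = 1.303/143 = 9.1 × 10⁻³ kg m⁻⁴
  180–193 m: Δρ/Δz = 0.237/13 = 0.018 kg m⁻⁴
  193–231 m: Δρ/Δz = 0.173/38 = 4.6 × 10⁻³ kg m⁻⁴
  231–242 m: Δρ/Δz = 0.436/11 = 0.040 kg m⁻⁴
The largest gradient is in the 231–242 m interval — the pycnocline.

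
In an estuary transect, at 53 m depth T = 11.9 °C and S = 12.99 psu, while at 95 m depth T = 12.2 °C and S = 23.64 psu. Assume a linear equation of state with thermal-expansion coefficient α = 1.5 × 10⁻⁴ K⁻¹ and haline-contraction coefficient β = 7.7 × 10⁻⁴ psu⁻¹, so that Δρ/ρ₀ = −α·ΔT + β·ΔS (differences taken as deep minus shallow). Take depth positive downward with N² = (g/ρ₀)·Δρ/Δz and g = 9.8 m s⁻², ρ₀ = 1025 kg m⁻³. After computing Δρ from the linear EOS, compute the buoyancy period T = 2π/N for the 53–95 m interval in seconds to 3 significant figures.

ΔT = +0.3 K, ΔS = +10.65 psu (deep − shallow).
Δρ/ρ₀ = −αΔT + βΔS = -4.50 × 10⁻⁵ + 8.2005 × 10⁻³ = 8.1555 × 10⁻³, so Δρ ≈ 8.359 kg m⁻³.
N² = (g/ρ₀)·Δρ/Δz = g·(Δρ/ρ₀)/Δz = 9.8 × 8.1555 × 10⁻³ / 42 = 1.9030 × 10⁻³ s⁻².
N = √(1.9030 × 10⁻³) = 0.043623 rad s⁻¹ → T = 2π/N = 144.03 s ≈ 144 s.

144 s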